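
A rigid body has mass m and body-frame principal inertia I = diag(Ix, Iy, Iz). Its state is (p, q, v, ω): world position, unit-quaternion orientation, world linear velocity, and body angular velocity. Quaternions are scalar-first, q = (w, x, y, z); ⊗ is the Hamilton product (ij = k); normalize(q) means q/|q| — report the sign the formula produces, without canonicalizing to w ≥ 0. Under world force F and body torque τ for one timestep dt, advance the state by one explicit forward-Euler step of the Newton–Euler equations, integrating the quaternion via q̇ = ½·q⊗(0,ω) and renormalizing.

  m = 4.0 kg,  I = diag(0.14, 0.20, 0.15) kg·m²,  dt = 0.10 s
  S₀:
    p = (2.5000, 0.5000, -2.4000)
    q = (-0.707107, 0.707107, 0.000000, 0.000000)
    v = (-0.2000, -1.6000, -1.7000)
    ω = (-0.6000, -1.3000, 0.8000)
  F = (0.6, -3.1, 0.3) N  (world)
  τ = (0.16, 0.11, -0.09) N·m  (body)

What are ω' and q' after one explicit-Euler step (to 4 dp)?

ω' = (-0.5229, -1.2474, 0.7088)
q' = (-0.6836, 0.7259, 0.0176, -0.0740)

gyro term ω×Iω = (0.0520, 0.0048, 0.0468)
angular accel α = (0.7714, 0.5260, -0.9120)
ω' = ω + α·dt = (-0.5229, -1.2474, 0.7088)
q⊗(0,ω) = (0.4242642, 0.4242642, 0.3535535, -1.4849247)
q + ½dt·q⊗(0,ω), renormalized = (-0.6836, 0.7259, 0.0176, -0.0740)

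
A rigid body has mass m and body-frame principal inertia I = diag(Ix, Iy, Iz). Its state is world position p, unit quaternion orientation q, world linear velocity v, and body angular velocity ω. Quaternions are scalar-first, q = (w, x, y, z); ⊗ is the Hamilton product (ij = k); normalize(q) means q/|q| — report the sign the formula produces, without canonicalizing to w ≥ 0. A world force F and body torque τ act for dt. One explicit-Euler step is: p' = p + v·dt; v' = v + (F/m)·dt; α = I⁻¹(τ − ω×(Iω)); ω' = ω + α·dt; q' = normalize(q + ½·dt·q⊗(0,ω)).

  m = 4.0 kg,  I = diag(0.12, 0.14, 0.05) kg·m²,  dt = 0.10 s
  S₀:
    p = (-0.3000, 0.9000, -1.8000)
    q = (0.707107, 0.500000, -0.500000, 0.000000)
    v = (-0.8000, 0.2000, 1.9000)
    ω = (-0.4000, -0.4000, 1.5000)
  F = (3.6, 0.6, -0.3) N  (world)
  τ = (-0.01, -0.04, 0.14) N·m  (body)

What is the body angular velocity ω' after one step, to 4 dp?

ω' = (-0.4533, -0.3986, 1.7736)

precession coupling ω×(Iω) = (0.0540, -0.0420, 0.0032)
(τ − ω×Iω)/I = (-0.5333, 0.0143, 2.7360)
ω' = ω + α·dt = (-0.4533, -0.3986, 1.7736)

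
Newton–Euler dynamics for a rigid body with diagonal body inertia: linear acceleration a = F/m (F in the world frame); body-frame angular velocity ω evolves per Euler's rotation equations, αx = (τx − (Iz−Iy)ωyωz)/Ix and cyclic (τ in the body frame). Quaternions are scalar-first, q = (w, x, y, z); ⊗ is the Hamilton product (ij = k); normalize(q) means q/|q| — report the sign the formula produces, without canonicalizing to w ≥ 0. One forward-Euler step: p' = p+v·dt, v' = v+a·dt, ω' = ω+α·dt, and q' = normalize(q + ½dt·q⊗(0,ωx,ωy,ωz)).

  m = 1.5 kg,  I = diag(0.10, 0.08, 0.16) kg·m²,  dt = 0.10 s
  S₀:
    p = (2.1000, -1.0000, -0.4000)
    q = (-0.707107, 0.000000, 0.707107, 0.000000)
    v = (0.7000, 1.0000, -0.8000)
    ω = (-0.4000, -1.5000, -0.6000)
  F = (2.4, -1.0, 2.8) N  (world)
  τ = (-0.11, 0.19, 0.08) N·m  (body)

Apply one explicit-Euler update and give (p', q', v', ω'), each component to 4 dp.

(τ − ω×Iω)/I = (-1.8200, 2.5550, 0.5750)
ω' = ω + α·dt = (-0.5820, -1.2445, -0.5425)
Hamilton product q⊗(0,ω) = (1.0606605, -0.1414214, 1.0606605, 0.7071070)
q' = normalize(q + ½dt·q⊗(0,ω)) = (-0.6518, -0.0070, 0.7575, 0.0352)
linear accel F/m = (1.6000, -0.6667, 1.8667)
new position p' = (2.1700, -0.9000, -0.4800)
v' = v + a·dt = (0.8600, 0.9333, -0.6133)

p' = (2.1700, -0.9000, -0.4800)
q' = (-0.6518, -0.0070, 0.7575, 0.0352)
v' = (0.8600, 0.9333, -0.6133)
ω' = (-0.5820, -1.2445, -0.5425)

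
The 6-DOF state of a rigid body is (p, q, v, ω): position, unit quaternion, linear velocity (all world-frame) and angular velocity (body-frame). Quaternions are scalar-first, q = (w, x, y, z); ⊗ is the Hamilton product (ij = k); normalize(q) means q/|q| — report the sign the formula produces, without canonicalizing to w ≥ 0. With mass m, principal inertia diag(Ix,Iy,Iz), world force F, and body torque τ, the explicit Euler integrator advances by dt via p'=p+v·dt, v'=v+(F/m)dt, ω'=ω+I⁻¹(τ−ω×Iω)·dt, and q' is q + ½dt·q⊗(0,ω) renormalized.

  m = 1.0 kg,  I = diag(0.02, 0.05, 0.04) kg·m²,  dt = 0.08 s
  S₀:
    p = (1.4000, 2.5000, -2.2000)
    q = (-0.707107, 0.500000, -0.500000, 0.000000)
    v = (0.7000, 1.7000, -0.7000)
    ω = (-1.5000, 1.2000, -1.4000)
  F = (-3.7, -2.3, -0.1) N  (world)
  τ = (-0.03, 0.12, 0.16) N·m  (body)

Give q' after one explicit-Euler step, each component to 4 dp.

Hamilton product q⊗(0,ω) = (1.3500000, 1.7606605, -0.1485284, 0.8399498)
updated quaternion q' = (-0.6502, 0.5679, -0.5037, 0.0334)

q' = (-0.6502, 0.5679, -0.5037, 0.0334)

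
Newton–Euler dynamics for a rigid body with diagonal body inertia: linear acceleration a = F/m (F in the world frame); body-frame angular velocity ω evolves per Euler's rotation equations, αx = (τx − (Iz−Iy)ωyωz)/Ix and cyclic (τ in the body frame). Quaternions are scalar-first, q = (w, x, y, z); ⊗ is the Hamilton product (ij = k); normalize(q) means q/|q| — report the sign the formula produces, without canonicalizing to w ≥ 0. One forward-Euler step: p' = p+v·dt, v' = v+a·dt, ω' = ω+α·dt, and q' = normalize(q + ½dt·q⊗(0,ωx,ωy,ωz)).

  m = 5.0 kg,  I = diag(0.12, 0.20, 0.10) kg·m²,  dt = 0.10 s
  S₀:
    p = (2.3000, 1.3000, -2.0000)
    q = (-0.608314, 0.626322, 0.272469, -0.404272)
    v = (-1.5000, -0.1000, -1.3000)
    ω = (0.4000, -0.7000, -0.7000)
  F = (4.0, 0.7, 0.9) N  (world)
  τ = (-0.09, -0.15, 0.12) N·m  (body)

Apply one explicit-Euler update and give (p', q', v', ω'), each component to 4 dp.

precession coupling ω×(Iω) = (-0.0490, -0.0056, -0.0224)
(τ − ω×Iω)/I = (-0.3417, -0.7220, 1.4240)
new body rate ω' = (0.3658, -0.7722, -0.5576)
q⊗(0,ω) = (-0.3427909, -0.7170443, 0.7025364, -0.1215932)
updated quaternion q' = (-0.6246, 0.5896, 0.3072, -0.4098)
p + v·dt = (2.1500, 1.2900, -2.1300)
new velocity v' = (-1.4200, -0.0860, -1.2820)

p' = (2.1500, 1.2900, -2.1300)
q' = (-0.6246, 0.5896, 0.3072, -0.4098)
v' = (-1.4200, -0.0860, -1.2820)
ω' = (0.3658, -0.7722, -0.5576)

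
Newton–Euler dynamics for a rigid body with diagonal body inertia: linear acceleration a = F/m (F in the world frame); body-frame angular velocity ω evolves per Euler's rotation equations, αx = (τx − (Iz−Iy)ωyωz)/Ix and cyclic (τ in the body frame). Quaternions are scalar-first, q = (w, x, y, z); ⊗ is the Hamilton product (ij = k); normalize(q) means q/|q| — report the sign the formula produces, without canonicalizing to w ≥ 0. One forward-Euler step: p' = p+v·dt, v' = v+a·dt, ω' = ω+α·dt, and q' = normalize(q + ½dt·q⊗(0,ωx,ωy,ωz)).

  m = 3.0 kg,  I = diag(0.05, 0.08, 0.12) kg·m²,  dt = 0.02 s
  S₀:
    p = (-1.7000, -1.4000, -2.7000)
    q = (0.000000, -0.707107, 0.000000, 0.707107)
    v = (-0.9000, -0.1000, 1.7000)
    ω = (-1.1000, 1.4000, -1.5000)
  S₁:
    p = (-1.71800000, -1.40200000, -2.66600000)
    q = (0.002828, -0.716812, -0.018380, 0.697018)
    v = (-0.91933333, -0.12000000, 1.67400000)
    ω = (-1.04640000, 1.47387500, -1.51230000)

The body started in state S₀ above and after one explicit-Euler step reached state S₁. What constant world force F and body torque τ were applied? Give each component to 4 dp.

F = (-2.9000, -3.0000, -3.9000)
τ = (0.0500, 0.1800, -0.1200)

rate change Δω = (0.05360000, 0.07387500, -0.01230000)
gyro term ω₀×Iω₀ = (-0.0840, -0.1155, -0.0462)
applied torque τ = (0.0500, 0.1800, -0.1200)
v₁ − v₀ = (-0.01933333, -0.02000000, -0.02600000)
applied force F = (-2.9000, -3.0000, -3.9000)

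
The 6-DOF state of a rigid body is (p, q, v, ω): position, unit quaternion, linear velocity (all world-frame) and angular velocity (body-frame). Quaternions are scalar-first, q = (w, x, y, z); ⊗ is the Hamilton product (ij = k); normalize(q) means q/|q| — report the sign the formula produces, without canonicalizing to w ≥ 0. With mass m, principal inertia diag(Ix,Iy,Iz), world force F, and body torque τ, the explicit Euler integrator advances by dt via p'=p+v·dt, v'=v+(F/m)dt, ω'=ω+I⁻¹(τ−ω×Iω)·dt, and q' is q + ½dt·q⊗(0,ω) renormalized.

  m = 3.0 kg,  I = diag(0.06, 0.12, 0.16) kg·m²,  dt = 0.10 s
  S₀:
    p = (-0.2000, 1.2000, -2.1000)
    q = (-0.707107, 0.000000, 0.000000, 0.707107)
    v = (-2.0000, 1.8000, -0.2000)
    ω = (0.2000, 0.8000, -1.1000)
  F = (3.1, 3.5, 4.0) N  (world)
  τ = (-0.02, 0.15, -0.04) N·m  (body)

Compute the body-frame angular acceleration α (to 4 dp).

precession coupling ω×(Iω) = (-0.0352, 0.0220, 0.0096)
angular accel α = (0.2533, 1.0667, -0.3100)

α = (0.2533, 1.0667, -0.3100)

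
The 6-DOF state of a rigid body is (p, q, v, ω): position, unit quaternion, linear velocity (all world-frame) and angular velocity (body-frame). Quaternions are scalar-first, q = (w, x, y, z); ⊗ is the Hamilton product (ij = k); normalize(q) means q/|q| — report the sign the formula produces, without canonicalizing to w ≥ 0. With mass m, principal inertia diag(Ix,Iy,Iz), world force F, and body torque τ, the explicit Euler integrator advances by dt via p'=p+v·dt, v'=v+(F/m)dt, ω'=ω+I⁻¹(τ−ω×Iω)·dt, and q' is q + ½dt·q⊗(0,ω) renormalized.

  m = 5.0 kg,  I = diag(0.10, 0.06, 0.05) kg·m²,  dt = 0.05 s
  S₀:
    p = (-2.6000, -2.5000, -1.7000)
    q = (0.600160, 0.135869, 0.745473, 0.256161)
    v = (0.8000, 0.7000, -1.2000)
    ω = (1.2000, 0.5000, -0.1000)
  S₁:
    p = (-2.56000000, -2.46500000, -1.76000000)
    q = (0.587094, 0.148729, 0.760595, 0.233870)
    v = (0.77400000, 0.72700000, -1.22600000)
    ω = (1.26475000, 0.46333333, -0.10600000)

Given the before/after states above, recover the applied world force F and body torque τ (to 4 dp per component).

ω₁ − ω₀ = (0.06475000, -0.03666667, -0.00600000)
gyro term ω₀×Iω₀ = (0.0005, -0.0060, -0.0240)
applied torque τ = (0.1300, -0.0500, -0.0300)
Δv = v₁−v₀ = (-0.02600000, 0.02700000, -0.02600000)
F = m·Δv/dt = (-2.6000, 2.7000, -2.6000)

F = (-2.6000, 2.7000, -2.6000)
τ = (0.1300, -0.0500, -0.0300)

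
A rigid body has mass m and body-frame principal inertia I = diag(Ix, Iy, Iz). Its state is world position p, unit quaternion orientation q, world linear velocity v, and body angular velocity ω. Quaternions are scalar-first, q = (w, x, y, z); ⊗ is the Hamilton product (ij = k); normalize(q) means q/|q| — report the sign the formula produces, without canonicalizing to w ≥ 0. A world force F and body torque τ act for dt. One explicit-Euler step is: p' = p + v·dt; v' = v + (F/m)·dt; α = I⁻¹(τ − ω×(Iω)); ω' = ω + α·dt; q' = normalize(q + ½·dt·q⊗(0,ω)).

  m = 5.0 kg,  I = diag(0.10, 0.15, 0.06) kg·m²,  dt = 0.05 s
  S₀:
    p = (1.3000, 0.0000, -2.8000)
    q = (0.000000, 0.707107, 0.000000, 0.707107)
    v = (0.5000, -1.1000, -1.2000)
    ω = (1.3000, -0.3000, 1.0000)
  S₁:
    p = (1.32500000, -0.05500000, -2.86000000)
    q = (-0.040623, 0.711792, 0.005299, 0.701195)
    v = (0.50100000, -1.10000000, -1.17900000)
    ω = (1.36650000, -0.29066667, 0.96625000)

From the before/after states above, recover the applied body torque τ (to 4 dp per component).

Δω = ω₁−ω₀ = (0.06650000, 0.00933333, -0.03375000)
τ = I·(Δω/dt) + ω₀×(Iω₀) = (0.1600, 0.0800, -0.0600)

τ = (0.1600, 0.0800, -0.0600)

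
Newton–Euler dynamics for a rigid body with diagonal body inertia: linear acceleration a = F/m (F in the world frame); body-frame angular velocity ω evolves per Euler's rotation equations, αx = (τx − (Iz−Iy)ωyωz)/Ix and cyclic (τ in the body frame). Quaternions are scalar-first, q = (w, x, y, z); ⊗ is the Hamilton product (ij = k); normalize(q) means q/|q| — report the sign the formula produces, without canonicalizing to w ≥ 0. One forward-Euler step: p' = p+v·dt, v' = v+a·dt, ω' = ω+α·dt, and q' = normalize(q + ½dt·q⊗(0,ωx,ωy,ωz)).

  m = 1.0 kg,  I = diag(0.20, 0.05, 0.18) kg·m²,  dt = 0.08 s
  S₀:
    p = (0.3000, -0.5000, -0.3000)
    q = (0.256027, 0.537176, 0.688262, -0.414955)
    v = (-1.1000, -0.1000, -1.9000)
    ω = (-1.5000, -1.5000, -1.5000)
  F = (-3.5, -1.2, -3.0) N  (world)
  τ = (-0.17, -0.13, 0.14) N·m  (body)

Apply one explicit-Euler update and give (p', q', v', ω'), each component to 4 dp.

p' = (0.2120, -0.5080, -0.4520)
q' = (0.3030, 0.4532, 0.7261, -0.4190)
v' = (-1.3800, -0.1960, -2.1400)
ω' = (-1.6850, -1.7800, -1.2878)

new position p' = (0.2120, -0.5080, -0.4520)
v' = v + a·dt = (-1.3800, -0.1960, -2.1400)
ω×(Iω) gyroscopic = (0.2925, 0.0450, -0.3375)
(τ − ω×Iω)/I = (-2.3125, -3.5000, 2.6528)
ω' = ω + α·dt = (-1.6850, -1.7800, -1.2878)
q⊗(0,ω) = (1.2157245, -2.0388660, 1.0441560, -0.1574115)
q' = normalize(q + ½dt·q⊗(0,ω)) = (0.3030, 0.4532, 0.7261, -0.4190)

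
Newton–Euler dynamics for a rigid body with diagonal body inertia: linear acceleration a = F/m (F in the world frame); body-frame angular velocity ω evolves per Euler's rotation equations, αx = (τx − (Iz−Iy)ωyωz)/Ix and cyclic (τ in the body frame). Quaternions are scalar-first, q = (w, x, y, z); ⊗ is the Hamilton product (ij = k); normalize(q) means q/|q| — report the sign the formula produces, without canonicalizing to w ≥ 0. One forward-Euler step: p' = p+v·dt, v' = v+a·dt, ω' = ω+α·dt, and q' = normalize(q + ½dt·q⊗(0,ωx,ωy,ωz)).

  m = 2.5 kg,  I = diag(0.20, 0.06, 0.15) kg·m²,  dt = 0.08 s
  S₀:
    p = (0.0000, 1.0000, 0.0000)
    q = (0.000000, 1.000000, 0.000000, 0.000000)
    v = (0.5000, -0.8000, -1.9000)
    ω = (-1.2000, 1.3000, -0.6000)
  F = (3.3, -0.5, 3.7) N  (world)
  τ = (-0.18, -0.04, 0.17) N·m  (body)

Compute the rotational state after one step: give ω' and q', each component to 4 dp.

ω' = (-1.2439, 1.1987, -0.6258)
q' = (0.0479, 0.9972, 0.0239, 0.0519)

precession coupling ω×(Iω) = (-0.0702, 0.0360, 0.2184)
(τ − ω×Iω)/I = (-0.5490, -1.2667, -0.3227)
ω' = ω + α·dt = (-1.2439, 1.1987, -0.6258)
Hamilton product q⊗(0,ω) = (1.2000000, 0.0000000, 0.6000000, 1.3000000)
updated quaternion q' = (0.0479, 0.9972, 0.0239, 0.0519)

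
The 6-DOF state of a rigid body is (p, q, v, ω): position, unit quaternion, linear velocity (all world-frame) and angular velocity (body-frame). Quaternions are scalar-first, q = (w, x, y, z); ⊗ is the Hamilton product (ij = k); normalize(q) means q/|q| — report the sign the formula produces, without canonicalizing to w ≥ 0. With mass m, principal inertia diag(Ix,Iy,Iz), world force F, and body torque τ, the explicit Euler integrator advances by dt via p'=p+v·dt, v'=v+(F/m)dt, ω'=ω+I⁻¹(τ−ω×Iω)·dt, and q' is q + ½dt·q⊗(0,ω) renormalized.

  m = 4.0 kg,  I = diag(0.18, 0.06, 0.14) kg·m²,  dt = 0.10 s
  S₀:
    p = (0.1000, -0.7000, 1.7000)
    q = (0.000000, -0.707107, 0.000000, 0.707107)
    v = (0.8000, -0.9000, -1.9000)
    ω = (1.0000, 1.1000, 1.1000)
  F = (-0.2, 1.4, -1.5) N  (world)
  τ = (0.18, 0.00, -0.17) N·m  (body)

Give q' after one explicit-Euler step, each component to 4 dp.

2q̇ = q⊗(0,ω) = (-0.0707107, -0.7778177, 1.4849247, -0.7778177)
updated quaternion q' = (-0.0035, -0.7428, 0.0739, 0.6654)

q' = (-0.0035, -0.7428, 0.0739, 0.6654)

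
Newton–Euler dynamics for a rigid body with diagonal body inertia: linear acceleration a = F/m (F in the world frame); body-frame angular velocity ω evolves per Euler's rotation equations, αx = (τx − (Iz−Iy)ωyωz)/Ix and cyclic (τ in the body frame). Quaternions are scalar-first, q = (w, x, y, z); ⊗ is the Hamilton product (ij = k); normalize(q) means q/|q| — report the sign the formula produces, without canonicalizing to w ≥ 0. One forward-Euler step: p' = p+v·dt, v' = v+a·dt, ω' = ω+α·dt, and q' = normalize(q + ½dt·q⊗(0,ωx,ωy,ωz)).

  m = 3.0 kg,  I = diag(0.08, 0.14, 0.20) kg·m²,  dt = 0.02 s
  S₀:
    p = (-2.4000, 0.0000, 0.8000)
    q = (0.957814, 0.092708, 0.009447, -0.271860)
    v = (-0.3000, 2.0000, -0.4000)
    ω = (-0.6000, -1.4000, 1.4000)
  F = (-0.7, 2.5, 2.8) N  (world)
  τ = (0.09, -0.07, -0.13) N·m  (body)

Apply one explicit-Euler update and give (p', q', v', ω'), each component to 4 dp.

α = I⁻¹(τ − ω×Iω) = (2.5950, -1.2200, -0.9020)
ω + α·dt = (-0.5481, -1.4244, 1.3820)
2q̇ = q⊗(0,ω) = (0.4494546, -0.9420666, -1.3076148, 1.2168166)
q' = normalize(q + ½dt·q⊗(0,ω)) = (0.9621, 0.0833, -0.0036, -0.2596)
a = (-0.2333, 0.8333, 0.9333)
new position p' = (-2.4060, 0.0400, 0.7920)
new velocity v' = (-0.3047, 2.0167, -0.3813)

p' = (-2.4060, 0.0400, 0.7920)
q' = (0.9621, 0.0833, -0.0036, -0.2596)
v' = (-0.3047, 2.0167, -0.3813)
ω' = (-0.5481, -1.4244, 1.3820)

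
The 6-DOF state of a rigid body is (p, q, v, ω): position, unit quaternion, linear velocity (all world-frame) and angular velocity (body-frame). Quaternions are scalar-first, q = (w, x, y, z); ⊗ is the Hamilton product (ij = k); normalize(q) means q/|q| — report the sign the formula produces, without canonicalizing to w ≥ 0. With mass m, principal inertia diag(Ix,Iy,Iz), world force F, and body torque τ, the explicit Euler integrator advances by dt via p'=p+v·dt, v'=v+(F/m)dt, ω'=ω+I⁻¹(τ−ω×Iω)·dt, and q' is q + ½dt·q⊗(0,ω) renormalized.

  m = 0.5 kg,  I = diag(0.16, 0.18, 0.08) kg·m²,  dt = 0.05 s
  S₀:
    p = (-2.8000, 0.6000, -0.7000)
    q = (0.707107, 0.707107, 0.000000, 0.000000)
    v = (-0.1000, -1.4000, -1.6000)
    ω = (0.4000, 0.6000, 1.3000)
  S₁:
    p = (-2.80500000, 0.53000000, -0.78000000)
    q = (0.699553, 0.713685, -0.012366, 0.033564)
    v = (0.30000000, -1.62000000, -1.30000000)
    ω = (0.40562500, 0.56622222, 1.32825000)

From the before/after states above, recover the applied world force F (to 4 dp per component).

F = (4.0000, -2.2000, 3.0000)

v₁ − v₀ = (0.40000000, -0.22000000, 0.30000000)
F = m·Δv/dt = (4.0000, -2.2000, 3.0000)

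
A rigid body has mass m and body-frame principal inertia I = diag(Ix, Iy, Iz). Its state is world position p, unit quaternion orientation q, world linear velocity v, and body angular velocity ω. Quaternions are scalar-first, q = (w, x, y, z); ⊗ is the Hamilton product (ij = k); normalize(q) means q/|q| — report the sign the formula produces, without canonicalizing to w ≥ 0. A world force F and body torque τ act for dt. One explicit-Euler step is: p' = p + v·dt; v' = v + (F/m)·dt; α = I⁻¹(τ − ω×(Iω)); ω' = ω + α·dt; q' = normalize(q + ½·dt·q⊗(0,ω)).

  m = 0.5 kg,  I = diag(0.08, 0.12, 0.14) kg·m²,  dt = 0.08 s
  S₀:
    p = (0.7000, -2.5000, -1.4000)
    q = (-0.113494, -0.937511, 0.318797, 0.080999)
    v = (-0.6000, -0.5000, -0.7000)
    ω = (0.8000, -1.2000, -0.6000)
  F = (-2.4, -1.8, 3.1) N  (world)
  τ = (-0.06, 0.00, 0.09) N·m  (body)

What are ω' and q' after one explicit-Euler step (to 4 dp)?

gyro term ω×Iω = (0.0144, 0.0288, -0.0384)
α = I⁻¹(τ − ω×Iω) = (-0.9300, -0.2400, 0.9171)
new body rate ω' = (0.7256, -1.2192, -0.5266)
q⊗(0,ω) = (1.1811646, -0.1848746, -0.3615146, 0.9380720)
updated quaternion q' = (-0.0661, -0.9431, 0.3037, 0.1183)

ω' = (0.7256, -1.2192, -0.5266)
q' = (-0.0661, -0.9431, 0.3037, 0.1183)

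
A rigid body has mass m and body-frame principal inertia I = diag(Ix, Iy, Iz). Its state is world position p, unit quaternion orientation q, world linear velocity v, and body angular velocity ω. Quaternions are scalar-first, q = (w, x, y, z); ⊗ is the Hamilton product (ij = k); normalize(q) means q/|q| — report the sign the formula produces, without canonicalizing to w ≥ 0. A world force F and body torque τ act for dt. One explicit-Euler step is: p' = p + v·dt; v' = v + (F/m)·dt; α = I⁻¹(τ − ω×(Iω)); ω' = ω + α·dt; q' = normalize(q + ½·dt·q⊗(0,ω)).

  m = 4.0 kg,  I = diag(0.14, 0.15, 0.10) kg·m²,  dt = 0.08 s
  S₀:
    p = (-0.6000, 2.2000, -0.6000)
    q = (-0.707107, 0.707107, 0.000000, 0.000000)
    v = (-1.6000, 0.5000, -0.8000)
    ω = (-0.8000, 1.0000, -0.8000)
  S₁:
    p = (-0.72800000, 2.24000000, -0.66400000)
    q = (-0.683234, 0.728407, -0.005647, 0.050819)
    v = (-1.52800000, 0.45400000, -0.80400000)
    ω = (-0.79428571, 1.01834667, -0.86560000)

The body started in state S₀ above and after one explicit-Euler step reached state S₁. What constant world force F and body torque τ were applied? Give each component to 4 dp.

rate change Δω = (0.00571429, 0.01834667, -0.06560000)
gyro term ω₀×Iω₀ = (0.0400, 0.0256, -0.0080)
τ = I·(Δω/dt) + ω₀×(Iω₀) = (0.0500, 0.0600, -0.0900)
velocity change Δv = (0.07200000, -0.04600000, -0.00400000)
applied force F = (3.6000, -2.3000, -0.2000)

F = (3.6000, -2.3000, -0.2000)
τ = (0.0500, 0.0600, -0.0900)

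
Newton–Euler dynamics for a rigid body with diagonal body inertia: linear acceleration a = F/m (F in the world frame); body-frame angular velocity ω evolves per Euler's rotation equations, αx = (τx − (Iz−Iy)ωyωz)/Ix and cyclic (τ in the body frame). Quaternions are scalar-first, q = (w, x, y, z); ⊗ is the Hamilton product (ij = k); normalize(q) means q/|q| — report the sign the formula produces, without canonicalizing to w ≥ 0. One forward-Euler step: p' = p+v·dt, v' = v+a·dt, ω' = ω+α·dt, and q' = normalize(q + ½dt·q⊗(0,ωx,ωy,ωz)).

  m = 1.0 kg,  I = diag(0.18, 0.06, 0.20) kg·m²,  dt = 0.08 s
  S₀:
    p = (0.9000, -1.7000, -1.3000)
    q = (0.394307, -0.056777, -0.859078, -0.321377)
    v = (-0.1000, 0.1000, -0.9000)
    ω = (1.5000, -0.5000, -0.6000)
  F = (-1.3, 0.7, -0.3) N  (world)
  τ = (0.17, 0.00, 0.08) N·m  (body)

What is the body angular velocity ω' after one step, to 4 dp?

precession coupling ω×(Iω) = (0.0420, 0.0180, 0.0900)
(τ − ω×Iω)/I = (0.7111, -0.3000, -0.0500)
ω + α·dt = (1.5569, -0.5240, -0.6040)

ω' = (1.5569, -0.5240, -0.6040)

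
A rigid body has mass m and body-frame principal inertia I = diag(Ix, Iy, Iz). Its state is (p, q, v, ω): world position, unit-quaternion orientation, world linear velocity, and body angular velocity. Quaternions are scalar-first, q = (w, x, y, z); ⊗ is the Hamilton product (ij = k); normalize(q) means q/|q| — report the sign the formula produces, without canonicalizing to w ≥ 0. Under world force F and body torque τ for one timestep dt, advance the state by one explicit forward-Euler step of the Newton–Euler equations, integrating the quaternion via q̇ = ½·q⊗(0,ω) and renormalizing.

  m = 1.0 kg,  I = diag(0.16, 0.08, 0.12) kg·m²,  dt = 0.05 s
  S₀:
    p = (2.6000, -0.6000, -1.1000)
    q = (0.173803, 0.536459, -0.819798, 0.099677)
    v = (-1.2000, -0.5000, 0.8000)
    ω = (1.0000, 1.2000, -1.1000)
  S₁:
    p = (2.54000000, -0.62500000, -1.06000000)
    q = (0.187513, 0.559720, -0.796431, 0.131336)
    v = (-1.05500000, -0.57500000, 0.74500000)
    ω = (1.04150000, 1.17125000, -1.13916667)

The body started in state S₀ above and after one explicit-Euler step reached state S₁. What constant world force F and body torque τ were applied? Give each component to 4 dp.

F = (2.9000, -1.5000, -1.1000)
τ = (0.0800, -0.0900, -0.1900)

rate change Δω = (0.04150000, -0.02875000, -0.03916667)
applied torque τ = (0.0800, -0.0900, -0.1900)
velocity change Δv = (0.14500000, -0.07500000, -0.05500000)
applied force F = (2.9000, -1.5000, -1.1000)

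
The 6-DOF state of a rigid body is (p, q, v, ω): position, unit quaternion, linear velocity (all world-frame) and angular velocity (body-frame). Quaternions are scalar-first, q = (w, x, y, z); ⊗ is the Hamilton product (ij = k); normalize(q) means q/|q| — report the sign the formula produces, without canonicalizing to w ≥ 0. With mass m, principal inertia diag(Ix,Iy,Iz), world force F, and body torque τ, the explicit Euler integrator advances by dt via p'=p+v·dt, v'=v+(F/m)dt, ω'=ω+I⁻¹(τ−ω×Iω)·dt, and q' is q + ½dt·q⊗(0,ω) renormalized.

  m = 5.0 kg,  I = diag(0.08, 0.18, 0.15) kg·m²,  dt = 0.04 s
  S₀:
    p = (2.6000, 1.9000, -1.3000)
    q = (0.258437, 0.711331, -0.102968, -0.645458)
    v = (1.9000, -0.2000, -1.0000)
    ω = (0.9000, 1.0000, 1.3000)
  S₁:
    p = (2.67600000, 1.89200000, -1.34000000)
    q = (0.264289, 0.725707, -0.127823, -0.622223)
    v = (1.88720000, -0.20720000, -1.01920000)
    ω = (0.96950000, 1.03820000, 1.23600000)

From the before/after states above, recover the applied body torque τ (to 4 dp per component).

τ = (0.1000, 0.0900, -0.1500)

rate change Δω = (0.06950000, 0.03820000, -0.06400000)
precession coupling = (-0.0390, -0.0819, 0.0900)
I·α + gyro = (0.1000, 0.0900, -0.1500)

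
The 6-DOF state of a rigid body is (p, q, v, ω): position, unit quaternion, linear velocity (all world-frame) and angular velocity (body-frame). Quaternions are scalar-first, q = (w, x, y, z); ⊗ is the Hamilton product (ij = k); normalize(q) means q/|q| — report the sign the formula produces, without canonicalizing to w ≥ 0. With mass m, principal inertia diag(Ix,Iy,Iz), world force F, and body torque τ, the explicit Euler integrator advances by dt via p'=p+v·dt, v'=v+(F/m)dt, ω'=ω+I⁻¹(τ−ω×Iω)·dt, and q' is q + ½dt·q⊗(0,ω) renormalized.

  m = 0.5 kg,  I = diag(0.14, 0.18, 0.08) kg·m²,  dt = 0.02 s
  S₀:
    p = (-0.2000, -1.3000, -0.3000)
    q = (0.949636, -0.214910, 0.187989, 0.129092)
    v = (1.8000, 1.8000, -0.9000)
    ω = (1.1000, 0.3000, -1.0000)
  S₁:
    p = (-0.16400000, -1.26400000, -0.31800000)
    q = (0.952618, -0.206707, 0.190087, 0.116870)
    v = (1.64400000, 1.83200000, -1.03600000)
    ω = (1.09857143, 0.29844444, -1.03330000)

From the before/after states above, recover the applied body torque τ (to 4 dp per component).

τ = (0.0200, -0.0800, -0.1200)

rate change Δω = (-0.00142857, -0.00155556, -0.03330000)
applied torque τ = (0.0200, -0.0800, -0.1200)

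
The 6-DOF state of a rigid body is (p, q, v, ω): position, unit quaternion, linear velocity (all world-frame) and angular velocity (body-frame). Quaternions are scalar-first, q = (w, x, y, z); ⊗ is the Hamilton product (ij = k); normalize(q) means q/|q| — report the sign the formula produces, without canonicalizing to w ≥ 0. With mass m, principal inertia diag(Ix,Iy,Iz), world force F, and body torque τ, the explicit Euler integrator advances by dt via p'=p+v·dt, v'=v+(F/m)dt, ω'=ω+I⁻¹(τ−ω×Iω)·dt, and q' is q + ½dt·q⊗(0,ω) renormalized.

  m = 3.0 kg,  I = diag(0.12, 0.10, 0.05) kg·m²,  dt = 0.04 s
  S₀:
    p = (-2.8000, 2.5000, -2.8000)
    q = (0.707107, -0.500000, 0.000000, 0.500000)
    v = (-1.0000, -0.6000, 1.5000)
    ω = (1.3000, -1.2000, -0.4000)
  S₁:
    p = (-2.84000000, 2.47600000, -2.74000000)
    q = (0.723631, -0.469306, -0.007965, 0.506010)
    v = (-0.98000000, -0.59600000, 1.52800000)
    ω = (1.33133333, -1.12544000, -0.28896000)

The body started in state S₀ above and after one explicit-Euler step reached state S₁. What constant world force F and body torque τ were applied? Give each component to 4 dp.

F = (1.5000, 0.3000, 2.1000)
τ = (0.0700, 0.1500, 0.1700)

Δv = v₁−v₀ = (0.02000000, 0.00400000, 0.02800000)
m·(v₁−v₀)/dt = (1.5000, 0.3000, 2.1000)
ω₁ − ω₀ = (0.03133333, 0.07456000, 0.11104000)
precession coupling = (-0.0240, -0.0364, 0.0312)
applied torque τ = (0.0700, 0.1500, 0.1700)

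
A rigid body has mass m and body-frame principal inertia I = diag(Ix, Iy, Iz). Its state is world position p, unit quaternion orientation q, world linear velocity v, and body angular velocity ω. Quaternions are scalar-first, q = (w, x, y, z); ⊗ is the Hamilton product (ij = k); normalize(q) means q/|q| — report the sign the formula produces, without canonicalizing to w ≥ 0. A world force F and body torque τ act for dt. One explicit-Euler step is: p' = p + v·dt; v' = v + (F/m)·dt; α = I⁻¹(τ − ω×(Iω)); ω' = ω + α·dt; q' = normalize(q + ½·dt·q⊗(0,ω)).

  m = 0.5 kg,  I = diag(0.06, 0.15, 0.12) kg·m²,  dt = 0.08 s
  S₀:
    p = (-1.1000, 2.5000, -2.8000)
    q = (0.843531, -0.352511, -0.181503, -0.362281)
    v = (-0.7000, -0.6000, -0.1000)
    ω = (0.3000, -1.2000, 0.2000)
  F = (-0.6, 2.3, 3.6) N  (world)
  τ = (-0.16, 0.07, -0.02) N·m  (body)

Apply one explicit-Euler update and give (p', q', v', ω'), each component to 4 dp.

p' = (-1.1560, 2.4520, -2.8080)
q' = (0.8409, -0.3608, -0.2232, -0.3360)
v' = (-0.7960, -0.2320, 0.4760)
ω' = (0.0771, -1.1607, 0.2083)

new position p' = (-1.1560, 2.4520, -2.8080)
v' = v + a·dt = (-0.7960, -0.2320, 0.4760)
α = I⁻¹(τ − ω×Iω) = (-2.7867, 0.4907, 0.1033)
ω + α·dt = (0.0771, -1.1607, 0.2083)
q⊗(0,ω) = (-0.0395941, -0.2179785, -1.0504193, 0.6461703)
q' = normalize(q + ½dt·q⊗(0,ω)) = (0.8409, -0.3608, -0.2232, -0.3360)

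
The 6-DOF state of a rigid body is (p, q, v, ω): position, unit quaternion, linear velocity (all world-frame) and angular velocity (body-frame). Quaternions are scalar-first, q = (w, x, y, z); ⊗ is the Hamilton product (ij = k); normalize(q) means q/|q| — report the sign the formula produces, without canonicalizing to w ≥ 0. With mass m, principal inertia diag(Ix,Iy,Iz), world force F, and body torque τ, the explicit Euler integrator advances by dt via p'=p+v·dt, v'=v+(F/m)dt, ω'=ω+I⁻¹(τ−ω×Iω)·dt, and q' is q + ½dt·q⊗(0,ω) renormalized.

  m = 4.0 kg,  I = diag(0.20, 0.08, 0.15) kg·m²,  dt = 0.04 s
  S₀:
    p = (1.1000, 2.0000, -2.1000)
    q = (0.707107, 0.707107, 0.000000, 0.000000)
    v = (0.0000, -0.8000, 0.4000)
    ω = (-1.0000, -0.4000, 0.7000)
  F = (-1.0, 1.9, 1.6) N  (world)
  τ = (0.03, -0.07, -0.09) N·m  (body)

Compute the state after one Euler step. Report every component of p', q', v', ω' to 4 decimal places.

p' = (1.1000, 1.9680, -2.0840)
q' = (0.7210, 0.6927, -0.0156, 0.0042)
v' = (-0.0100, -0.7810, 0.4160)
ω' = (-0.9901, -0.4175, 0.6888)

(τ − ω×Iω)/I = (0.2480, -0.4375, -0.2800)
ω + α·dt = (-0.9901, -0.4175, 0.6888)
Hamilton product q⊗(0,ω) = (0.7071070, -0.7071070, -0.7778177, 0.2121321)
updated quaternion q' = (0.7210, 0.6927, -0.0156, 0.0042)
new position p' = (1.1000, 1.9680, -2.0840)
v' = v + a·dt = (-0.0100, -0.7810, 0.4160)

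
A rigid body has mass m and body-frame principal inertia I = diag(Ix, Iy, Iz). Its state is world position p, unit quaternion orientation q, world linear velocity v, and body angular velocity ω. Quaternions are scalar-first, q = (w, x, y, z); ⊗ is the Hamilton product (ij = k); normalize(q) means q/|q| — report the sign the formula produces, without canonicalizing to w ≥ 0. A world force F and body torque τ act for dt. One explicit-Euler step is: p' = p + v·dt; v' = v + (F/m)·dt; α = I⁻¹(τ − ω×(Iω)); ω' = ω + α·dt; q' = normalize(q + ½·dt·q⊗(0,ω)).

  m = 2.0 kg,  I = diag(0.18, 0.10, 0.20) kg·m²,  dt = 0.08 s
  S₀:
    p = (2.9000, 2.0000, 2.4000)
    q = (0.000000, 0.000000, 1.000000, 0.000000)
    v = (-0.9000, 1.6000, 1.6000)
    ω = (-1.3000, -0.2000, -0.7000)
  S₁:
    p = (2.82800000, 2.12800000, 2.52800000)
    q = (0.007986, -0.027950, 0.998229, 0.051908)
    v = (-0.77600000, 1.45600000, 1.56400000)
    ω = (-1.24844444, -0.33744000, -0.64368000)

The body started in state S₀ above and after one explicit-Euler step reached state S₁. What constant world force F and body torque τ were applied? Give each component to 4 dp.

F = (3.1000, -3.6000, -0.9000)
τ = (0.1300, -0.1900, 0.1200)

Δv = v₁−v₀ = (0.12400000, -0.14400000, -0.03600000)
F = m·Δv/dt = (3.1000, -3.6000, -0.9000)
Δω = ω₁−ω₀ = (0.05155556, -0.13744000, 0.05632000)
applied torque τ = (0.1300, -0.1900, 0.1200)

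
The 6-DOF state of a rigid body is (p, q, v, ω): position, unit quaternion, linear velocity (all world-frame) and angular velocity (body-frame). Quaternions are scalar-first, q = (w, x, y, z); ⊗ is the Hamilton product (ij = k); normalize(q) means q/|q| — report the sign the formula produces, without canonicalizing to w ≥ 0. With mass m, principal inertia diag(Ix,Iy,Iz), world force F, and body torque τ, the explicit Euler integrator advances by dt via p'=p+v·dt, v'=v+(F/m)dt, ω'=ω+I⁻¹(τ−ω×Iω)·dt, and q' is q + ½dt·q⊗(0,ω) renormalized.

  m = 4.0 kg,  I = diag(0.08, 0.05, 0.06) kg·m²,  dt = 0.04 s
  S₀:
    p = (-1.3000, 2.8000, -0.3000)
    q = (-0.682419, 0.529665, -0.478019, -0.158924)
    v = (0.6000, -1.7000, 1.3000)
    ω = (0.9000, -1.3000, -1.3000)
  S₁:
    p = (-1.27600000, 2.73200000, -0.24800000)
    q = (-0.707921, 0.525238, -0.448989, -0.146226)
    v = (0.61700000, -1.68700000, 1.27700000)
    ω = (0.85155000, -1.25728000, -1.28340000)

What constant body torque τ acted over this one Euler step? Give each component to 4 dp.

τ = (-0.0800, 0.0300, 0.0600)

ω₁ − ω₀ = (-0.04845000, 0.04272000, 0.01660000)
τ = I·(Δω/dt) + ω₀×(Iω₀) = (-0.0800, 0.0300, 0.0600)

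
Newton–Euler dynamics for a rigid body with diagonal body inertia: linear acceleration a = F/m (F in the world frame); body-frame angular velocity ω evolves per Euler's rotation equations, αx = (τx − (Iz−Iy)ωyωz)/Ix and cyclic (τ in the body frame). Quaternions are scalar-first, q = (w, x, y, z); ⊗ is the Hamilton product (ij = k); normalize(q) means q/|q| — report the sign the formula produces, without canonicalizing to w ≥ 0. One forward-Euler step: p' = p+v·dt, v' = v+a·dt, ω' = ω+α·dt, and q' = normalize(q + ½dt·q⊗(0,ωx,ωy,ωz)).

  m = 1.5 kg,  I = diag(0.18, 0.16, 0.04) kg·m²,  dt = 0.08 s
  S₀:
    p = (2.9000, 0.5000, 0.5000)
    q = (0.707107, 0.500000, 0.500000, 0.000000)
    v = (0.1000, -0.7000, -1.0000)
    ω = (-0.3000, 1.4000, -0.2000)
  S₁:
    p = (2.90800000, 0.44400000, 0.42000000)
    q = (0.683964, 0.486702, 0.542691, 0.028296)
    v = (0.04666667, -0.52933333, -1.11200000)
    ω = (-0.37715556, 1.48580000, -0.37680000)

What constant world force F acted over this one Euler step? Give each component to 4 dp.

Δv = v₁−v₀ = (-0.05333333, 0.17066667, -0.11200000)
applied force F = (-1.0000, 3.2000, -2.1000)

F = (-1.0000, 3.2000, -2.1000)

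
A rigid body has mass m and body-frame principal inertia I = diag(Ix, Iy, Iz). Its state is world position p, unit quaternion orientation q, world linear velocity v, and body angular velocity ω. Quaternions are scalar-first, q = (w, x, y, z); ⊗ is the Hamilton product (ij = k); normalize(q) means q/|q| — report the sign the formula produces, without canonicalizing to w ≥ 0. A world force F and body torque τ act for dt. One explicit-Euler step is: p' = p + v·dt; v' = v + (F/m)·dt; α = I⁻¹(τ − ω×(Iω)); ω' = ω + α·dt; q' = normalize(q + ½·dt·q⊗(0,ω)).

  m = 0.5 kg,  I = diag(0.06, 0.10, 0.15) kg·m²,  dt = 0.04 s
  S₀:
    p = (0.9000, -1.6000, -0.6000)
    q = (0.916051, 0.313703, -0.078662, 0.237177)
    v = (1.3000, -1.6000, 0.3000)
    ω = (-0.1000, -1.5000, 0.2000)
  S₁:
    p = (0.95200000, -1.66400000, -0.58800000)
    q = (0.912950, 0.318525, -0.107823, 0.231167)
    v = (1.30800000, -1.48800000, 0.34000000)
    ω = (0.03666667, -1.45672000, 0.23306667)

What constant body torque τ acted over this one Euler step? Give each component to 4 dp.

rate change Δω = (0.13666667, 0.04328000, 0.03306667)
I·α + gyro = (0.1900, 0.1100, 0.1300)

τ = (0.1900, 0.1100, 0.1300)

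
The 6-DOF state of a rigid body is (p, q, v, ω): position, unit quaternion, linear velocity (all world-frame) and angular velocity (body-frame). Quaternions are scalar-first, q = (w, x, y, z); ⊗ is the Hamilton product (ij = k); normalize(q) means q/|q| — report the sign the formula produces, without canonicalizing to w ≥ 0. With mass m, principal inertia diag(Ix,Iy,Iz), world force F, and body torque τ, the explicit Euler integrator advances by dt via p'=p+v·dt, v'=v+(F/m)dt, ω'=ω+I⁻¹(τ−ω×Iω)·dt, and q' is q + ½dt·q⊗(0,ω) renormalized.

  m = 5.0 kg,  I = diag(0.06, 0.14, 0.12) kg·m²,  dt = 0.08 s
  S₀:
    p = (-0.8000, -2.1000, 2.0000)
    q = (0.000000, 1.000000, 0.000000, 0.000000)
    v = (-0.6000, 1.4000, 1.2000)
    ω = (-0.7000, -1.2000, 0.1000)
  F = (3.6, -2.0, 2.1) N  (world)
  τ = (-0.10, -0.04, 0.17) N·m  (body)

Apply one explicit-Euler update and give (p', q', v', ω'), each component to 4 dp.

ω×(Iω) gyroscopic = (0.0024, 0.0042, 0.0672)
(τ − ω×Iω)/I = (-1.7067, -0.3157, 0.8567)
ω' = ω + α·dt = (-0.8365, -1.2253, 0.1685)
Hamilton product q⊗(0,ω) = (0.7000000, 0.0000000, -0.1000000, -1.2000000)
q' = normalize(q + ½dt·q⊗(0,ω)) = (0.0280, 0.9985, -0.0040, -0.0479)
linear accel F/m = (0.7200, -0.4000, 0.4200)
p' = p + v·dt = (-0.8480, -1.9880, 2.0960)
new velocity v' = (-0.5424, 1.3680, 1.2336)

p' = (-0.8480, -1.9880, 2.0960)
q' = (0.0280, 0.9985, -0.0040, -0.0479)
v' = (-0.5424, 1.3680, 1.2336)
ω' = (-0.8365, -1.2253, 0.1685)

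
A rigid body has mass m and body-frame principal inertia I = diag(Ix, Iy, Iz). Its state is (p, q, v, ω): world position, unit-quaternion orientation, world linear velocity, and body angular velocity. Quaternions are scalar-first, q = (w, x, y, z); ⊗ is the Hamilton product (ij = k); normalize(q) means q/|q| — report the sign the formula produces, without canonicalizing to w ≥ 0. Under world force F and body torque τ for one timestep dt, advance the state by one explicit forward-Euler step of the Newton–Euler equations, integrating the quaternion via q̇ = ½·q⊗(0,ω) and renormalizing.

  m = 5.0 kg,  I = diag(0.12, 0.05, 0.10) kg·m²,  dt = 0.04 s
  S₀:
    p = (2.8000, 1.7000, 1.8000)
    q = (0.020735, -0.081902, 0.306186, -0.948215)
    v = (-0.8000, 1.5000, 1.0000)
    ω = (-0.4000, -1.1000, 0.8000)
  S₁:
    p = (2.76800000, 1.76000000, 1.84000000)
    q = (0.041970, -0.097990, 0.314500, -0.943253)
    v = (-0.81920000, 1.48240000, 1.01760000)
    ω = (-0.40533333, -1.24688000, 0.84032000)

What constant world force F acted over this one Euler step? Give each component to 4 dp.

Δv = v₁−v₀ = (-0.01920000, -0.01760000, 0.01760000)
applied force F = (-2.4000, -2.2000, 2.2000)

F = (-2.4000, -2.2000, 2.2000)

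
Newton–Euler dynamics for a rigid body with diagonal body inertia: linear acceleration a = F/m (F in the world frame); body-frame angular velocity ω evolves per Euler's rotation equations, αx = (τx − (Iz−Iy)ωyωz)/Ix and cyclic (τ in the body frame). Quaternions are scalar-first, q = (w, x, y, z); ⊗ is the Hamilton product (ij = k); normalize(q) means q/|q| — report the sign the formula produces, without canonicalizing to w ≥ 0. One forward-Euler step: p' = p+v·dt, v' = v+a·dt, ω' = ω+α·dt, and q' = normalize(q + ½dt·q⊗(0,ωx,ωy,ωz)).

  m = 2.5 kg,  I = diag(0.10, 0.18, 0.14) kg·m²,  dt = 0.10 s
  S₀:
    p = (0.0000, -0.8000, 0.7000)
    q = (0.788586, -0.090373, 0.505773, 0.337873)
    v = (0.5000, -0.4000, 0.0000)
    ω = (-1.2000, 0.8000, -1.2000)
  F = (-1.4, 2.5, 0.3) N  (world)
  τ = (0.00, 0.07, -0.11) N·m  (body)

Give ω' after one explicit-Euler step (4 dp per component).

ω' = (-1.2384, 0.8709, -1.2237)

gyro term ω×Iω = (0.0384, -0.0576, -0.0768)
α = I⁻¹(τ − ω×Iω) = (-0.3840, 0.7089, -0.2371)
ω' = ω + α·dt = (-1.2384, 0.8709, -1.2237)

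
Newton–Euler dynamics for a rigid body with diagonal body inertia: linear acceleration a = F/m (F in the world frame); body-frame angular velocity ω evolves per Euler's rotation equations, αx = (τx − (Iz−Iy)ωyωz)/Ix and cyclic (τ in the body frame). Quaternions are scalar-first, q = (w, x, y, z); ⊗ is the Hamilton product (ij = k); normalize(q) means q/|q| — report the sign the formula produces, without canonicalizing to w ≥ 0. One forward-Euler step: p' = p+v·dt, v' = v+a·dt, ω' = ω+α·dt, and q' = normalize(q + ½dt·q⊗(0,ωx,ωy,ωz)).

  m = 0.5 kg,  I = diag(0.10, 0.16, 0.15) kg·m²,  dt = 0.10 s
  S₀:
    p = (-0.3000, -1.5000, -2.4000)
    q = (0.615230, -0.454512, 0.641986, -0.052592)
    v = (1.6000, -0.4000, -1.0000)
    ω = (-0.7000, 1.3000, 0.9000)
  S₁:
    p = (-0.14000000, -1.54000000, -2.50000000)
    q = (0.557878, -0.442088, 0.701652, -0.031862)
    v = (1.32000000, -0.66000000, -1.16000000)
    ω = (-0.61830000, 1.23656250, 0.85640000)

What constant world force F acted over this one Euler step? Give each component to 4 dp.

v₁ − v₀ = (-0.28000000, -0.26000000, -0.16000000)
F = m·Δv/dt = (-1.4000, -1.3000, -0.8000)

F = (-1.4000, -1.3000, -0.8000)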